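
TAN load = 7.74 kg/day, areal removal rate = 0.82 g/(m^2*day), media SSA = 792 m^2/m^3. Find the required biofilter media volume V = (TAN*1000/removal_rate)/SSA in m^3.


A = 7.74*1000 / 0.82 = 9439.0244 m^2
V = 9439.0244 / 792 = 11.918

11.918 m^3


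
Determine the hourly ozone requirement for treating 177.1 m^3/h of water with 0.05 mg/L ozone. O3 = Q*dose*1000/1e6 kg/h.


O3 demand (mg/h) = Q * dose * 1000 = 177.1 * 0.05 * 1000 = 8855 mg/h
Convert mg to kg: 8855 / 1e6 = 0.008855 kg/h

0.008855 kg/h


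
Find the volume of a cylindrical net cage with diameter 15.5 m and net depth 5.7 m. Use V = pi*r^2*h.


r = d/2 = 15.5/2 = 7.75 m
Base area = pi*r^2 = pi*7.75^2 = 188.69191 m^2
Volume = 188.69191 * 5.7 = 1075.54 m^3

1075.54 m^3


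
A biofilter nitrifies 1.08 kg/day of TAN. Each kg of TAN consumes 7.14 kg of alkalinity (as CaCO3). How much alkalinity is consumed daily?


Alkalinity factor: 7.14 kg CaCO3 consumed per kg TAN nitrified
alk = 1.08 kg TAN * 7.14 = 7.7112 kg CaCO3/day

7.7112 kg CaCO3/day


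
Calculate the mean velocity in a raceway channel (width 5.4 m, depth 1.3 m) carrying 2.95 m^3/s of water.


Cross-sectional area = W * d = 5.4 * 1.3 = 7.02 m^2
Velocity = Q / A = 2.95 / 7.02 = 0.420228 m/s

0.420228 m/s


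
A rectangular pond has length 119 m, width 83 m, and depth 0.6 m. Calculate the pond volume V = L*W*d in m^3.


Base area = L * W = 119 * 83 = 9877 m^2
Volume = area * depth = 9877 * 0.6 = 5926.2 m^3

5926.2 m^3


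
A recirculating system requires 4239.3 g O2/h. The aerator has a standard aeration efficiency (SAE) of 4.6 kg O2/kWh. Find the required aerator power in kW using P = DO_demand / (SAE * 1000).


SAE in g O2/kWh = 4.6 * 1000 = 4600 g/kWh
P = DO_demand / SAE_g = 4239.3 / 4600 = 0.921587 kW

0.921587 kW


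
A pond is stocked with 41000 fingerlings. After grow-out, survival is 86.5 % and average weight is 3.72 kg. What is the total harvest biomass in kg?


Survivors = 41000 * 86.5/100 = 35465 fish
Harvest biomass = survivors * W_f = 35465 * 3.72 = 131929.8 kg

131929.8 kg


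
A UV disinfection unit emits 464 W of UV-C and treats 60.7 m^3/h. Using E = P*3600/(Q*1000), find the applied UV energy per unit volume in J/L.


Energy delivered per hour = 464 W * 3600 s = 1670400 J/h
Volume treated per hour = 60.7 m^3/h * 1000 = 60700 L/h
dose = 1670400 / 60700 = 27.5189 J/L

27.5189 J/L


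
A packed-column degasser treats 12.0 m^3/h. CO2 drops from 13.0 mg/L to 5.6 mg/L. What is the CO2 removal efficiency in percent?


CO2_out / CO2_in = 5.6 / 13.0 = 0.43076923
Fraction remaining = 0.43076923
efficiency = (1 - 0.43076923) * 100 = 56.9231 %

56.9231 %


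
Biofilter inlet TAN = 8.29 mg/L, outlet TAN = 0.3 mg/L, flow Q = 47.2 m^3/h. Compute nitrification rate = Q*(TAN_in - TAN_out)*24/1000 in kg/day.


Concentration drop: TAN_in - TAN_out = 8.29 - 0.3 = 7.99 mg/L
Hourly TAN removed = Q * dTAN = 47.2 m^3/h * 7.99 mg/L = 377.128 g/h  (m^3/h * mg/L = g/h)
Daily TAN removed = 377.128 * 24 = 9051.072 g/day
Convert to kg/day: 9051.072 / 1000 = 9.051072 kg/day

9.051072 kg/day


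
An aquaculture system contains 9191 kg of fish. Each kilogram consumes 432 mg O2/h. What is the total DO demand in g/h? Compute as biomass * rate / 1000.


Total O2 consumption (mg/h) = 9191 kg * 432 mg/(kg*h) = 3970512 mg/h
Convert to g/h: 3970512 / 1000 = 3970.512 g/h

3970.512 g/h


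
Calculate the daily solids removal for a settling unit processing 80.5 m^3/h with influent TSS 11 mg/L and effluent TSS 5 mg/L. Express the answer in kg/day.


Concentration drop: TSS_in - TSS_out = 11 - 5 = 6 mg/L
Hourly solids removed = Q * dTSS = 80.5 m^3/h * 6 mg/L = 483 g/h  (m^3/h * mg/L = g/h)
Daily solids removed = 483 * 24 = 11592 g/day
Convert g to kg: 11592 / 1000 = 11.592 kg/day

11.592 kg/day


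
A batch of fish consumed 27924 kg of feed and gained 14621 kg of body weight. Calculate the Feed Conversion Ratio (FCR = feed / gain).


FCR = feed consumed / weight gained
FCR = 27924 kg / 14621 kg = 1.90986

1.90986


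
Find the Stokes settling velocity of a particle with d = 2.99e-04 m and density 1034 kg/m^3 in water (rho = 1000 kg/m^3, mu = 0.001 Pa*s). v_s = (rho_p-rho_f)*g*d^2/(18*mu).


Density difference: rho_p - rho_f = 1034 - 1000 = 34 kg/m^3
d^2 = (2.99e-04)^2 = 8.9401e-08 m^2
Numerator = (rho_p - rho_f) * g * d^2 = 34 * 9.81 * 8.9401e-08 = 2.981881e-05
Denominator = 18 * mu = 18 * 0.001 = 0.018
v_s = 2.981881e-05 / 0.018 = 0.0016566 m/s
Check: Re = rho_f * v_s * d / mu = 1000 * 0.0016566 * 2.99e-04 / 0.001 = 0.495 < 1, so Stokes' law applies.

0.0016566 m/s


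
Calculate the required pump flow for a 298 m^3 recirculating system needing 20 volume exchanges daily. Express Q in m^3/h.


Daily recirculation volume = 298 m^3 * 20 = 5960 m^3/day
Flow rate Q = daily volume / 24 h = 5960 / 24 = 248.333 m^3/h

248.333 m^3/h


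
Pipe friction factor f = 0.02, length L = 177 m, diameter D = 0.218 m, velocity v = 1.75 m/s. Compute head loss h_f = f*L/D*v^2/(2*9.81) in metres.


v^2 = 1.75^2 = 3.0625 m^2/s^2
L/D = 177/0.218 = 811.92661
h_f = f*(L/D)*v^2/(2g) = 0.02 * 811.92661 * 3.0625 / 19.62 = 2.53468 m

2.53468 m


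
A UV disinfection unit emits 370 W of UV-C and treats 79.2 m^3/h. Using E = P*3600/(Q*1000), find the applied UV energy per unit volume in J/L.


Energy delivered per hour = 370 W * 3600 s = 1332000 J/h
Volume treated per hour = 79.2 m^3/h * 1000 = 79200 L/h
dose = 1332000 / 79200 = 16.8182 J/L

16.8182 J/L


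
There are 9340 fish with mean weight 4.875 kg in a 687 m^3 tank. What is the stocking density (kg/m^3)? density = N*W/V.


Total biomass = 9340 fish * 4.875 kg = 45532.5 kg
Density = total biomass / volume = 45532.5 / 687 = 66.2773 kg/m^3

66.2773 kg/m^3


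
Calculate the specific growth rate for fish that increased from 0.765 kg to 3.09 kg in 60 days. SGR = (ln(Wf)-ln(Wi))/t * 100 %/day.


ln(W_f) = ln(3.09) = 1.1281711
ln(W_i) = ln(0.765) = -0.26787945
ln(W_f) - ln(W_i) = 1.1281711 - -0.26787945 = 1.3960506
SGR = 1.3960506 / 60 * 100 = 2.32675 %/day

2.32675 %/day


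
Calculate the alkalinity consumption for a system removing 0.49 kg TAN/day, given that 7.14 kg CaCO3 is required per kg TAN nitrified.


Alkalinity factor: 7.14 kg CaCO3 consumed per kg TAN nitrified
alk = 0.49 kg TAN * 7.14 = 3.4986 kg CaCO3/day

3.4986 kg CaCO3/day


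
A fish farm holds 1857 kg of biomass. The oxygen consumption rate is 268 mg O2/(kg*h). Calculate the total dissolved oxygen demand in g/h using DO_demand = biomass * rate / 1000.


Total O2 consumption (mg/h) = 1857 kg * 268 mg/(kg*h) = 497676 mg/h
Convert to g/h: 497676 / 1000 = 497.676 g/h

497.676 g/h


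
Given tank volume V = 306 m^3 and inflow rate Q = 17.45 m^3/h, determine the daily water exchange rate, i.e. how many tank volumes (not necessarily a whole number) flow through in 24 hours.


Daily flow volume = 17.45 m^3/h * 24 h = 418.8 m^3/day
Exchanges = daily flow / tank volume = 418.8 / 306 = 1.36863 exchanges/day

1.36863 exchanges/day


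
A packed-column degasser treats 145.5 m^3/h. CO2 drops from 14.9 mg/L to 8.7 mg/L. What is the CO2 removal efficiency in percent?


CO2_out / CO2_in = 8.7 / 14.9 = 0.58389262
Fraction remaining = 0.58389262
efficiency = (1 - 0.58389262) * 100 = 41.6107 %

41.6107 %


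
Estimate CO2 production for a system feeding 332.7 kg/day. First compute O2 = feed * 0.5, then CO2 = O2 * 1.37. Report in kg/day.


O2 = 332.7 * 0.5 = 166.35
CO2 = 166.35 * 1.37 = 227.8995

227.8995 kg/day


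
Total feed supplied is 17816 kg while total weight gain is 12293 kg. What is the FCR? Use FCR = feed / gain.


FCR = feed consumed / weight gained
FCR = 17816 kg / 12293 kg = 1.44928

1.44928


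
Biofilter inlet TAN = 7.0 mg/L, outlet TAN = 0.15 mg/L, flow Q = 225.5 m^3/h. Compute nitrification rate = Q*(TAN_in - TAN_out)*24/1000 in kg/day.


Concentration drop: TAN_in - TAN_out = 7.0 - 0.15 = 6.85 mg/L
Hourly TAN removed = Q * dTAN = 225.5 m^3/h * 6.85 mg/L = 1544.675 g/h  (m^3/h * mg/L = g/h)
Daily TAN removed = 1544.675 * 24 = 37072.2 g/day
Convert to kg/day: 37072.2 / 1000 = 37.0722 kg/day

37.0722 kg/day


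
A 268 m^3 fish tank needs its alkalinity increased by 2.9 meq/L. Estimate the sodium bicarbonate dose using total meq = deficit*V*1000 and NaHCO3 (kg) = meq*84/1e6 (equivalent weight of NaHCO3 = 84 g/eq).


Tank volume in L = 268 m^3 * 1000 = 268000 L
Total meq required = 2.9 meq/L * 268000 L = 777200 meq
NaHCO3 mass = 777200 meq * 84 mg/meq / 1e6 = 65.2848 kg

65.2848 kg


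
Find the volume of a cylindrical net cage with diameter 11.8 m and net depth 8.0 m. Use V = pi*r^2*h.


r = d/2 = 11.8/2 = 5.9 m
Base area = pi*r^2 = pi*5.9^2 = 109.35884 m^2
Volume = 109.35884 * 8.0 = 874.871 m^3

874.871 m^3


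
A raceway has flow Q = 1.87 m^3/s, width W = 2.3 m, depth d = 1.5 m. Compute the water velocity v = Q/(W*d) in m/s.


Cross-sectional area = W * d = 2.3 * 1.5 = 3.45 m^2
Velocity = Q / A = 1.87 / 3.45 = 0.542029 m/s

0.542029 m/s


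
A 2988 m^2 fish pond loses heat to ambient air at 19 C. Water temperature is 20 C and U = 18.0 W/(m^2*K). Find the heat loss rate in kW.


Temperature difference dT = 20 - 19 = 1 K
Heat loss (W) = U * A * dT = 18.0 * 2988 * 1 = 53784 W
Convert to kW: 53784 / 1000 = 53.784 kW

53.784 kW


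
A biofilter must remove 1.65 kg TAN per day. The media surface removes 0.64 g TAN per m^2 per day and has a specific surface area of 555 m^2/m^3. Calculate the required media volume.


A = 1.65*1000 / 0.64 = 2578.125 m^2
V = 2578.125 / 555 = 4.64527

4.64527 m^3


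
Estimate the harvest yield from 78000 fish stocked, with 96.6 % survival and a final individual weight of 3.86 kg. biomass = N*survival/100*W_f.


Survivors = 78000 * 96.6/100 = 75348 fish
Harvest biomass = survivors * W_f = 75348 * 3.86 = 290843.28 kg

290843.28 kg


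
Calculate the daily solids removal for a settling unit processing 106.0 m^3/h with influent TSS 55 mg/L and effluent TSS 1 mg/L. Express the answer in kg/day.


Concentration drop: TSS_in - TSS_out = 55 - 1 = 54 mg/L
Hourly solids removed = Q * dTSS = 106.0 m^3/h * 54 mg/L = 5724 g/h  (m^3/h * mg/L = g/h)
Daily solids removed = 5724 * 24 = 137376 g/day
Convert g to kg: 137376 / 1000 = 137.376 kg/day

137.376 kg/day


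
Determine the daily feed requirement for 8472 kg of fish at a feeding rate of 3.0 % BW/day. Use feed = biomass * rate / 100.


Feeding rate fraction = 3.0% / 100 = 0.03
Daily feed = 8472 kg * 0.03 = 254.16 kg/day

254.16 kg/day


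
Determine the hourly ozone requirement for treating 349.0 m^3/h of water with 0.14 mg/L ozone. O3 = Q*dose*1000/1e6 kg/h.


O3 demand (mg/h) = Q * dose * 1000 = 349.0 * 0.14 * 1000 = 48860 mg/h
Convert mg to kg: 48860 / 1e6 = 0.04886 kg/h

0.04886 kg/h


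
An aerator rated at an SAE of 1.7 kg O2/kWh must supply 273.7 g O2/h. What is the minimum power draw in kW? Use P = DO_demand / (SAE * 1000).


SAE in g O2/kWh = 1.7 * 1000 = 1700 g/kWh
P = DO_demand / SAE_g = 273.7 / 1700 = 0.161 kW

0.161 kW


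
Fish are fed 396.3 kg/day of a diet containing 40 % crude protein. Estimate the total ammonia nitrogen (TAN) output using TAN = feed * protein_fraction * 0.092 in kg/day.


Protein in feed = 396.3 * 40/100 = 158.52 kg/day
TAN = protein * 0.092 = 158.52 * 0.092 = 14.58384 kg/day

14.58384 kg/day


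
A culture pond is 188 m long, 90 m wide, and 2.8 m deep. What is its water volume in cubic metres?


Base area = L * W = 188 * 90 = 16920 m^2
Volume = area * depth = 16920 * 2.8 = 47376 m^3

47376 m^3


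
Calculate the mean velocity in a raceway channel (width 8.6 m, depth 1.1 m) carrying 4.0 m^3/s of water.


Cross-sectional area = W * d = 8.6 * 1.1 = 9.46 m^2
Velocity = Q / A = 4.0 / 9.46 = 0.422833 m/s

0.422833 m/s


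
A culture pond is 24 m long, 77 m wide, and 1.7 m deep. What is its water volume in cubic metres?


Base area = L * W = 24 * 77 = 1848 m^2
Volume = area * depth = 1848 * 1.7 = 3141.6 m^3

3141.6 m^3


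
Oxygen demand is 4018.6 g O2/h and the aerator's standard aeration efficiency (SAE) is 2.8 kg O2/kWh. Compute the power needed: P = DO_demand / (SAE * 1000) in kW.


SAE in g O2/kWh = 2.8 * 1000 = 2800 g/kWh
P = DO_demand / SAE_g = 4018.6 / 2800 = 1.43521 kW

1.43521 kW


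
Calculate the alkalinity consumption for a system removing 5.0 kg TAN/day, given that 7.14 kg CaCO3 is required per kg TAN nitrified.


Alkalinity factor: 7.14 kg CaCO3 consumed per kg TAN nitrified
alk = 5.0 kg TAN * 7.14 = 35.7 kg CaCO3/day

35.7 kg CaCO3/day


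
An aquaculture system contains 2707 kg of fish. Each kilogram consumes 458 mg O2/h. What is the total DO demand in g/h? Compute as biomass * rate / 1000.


Total O2 consumption (mg/h) = 2707 kg * 458 mg/(kg*h) = 1239806 mg/h
Convert to g/h: 1239806 / 1000 = 1239.806 g/h

1239.806 g/h


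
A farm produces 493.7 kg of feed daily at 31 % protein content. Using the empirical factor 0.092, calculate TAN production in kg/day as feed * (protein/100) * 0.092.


Protein in feed = 493.7 * 31/100 = 153.047 kg/day
TAN = protein * 0.092 = 153.047 * 0.092 = 14.080324 kg/day

14.080324 kg/day


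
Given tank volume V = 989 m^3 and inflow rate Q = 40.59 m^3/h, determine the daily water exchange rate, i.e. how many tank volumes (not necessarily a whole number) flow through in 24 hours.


Daily flow volume = 40.59 m^3/h * 24 h = 974.16 m^3/day
Exchanges = daily flow / tank volume = 974.16 / 989 = 0.984995 exchanges/day

0.984995 exchanges/day


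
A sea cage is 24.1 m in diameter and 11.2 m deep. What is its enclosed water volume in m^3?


r = d/2 = 24.1/2 = 12.05 m
Base area = pi*r^2 = pi*12.05^2 = 456.16711 m^2
Volume = 456.16711 * 11.2 = 5109.07 m^3

5109.07 m^3


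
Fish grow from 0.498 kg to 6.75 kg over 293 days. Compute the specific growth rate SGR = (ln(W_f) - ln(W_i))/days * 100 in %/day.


ln(W_f) = ln(6.75) = 1.9095425
ln(W_i) = ln(0.498) = -0.6971552
ln(W_f) - ln(W_i) = 1.9095425 - -0.6971552 = 2.6066977
SGR = 2.6066977 / 293 * 100 = 0.889658 %/day

0.889658 %/day


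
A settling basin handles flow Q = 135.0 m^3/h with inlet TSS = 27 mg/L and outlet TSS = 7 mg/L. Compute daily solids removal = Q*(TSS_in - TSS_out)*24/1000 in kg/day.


Concentration drop: TSS_in - TSS_out = 27 - 7 = 20 mg/L
Hourly solids removed = Q * dTSS = 135.0 m^3/h * 20 mg/L = 2700 g/h  (m^3/h * mg/L = g/h)
Daily solids removed = 2700 * 24 = 64800 g/day
Convert g to kg: 64800 / 1000 = 64.8 kg/day

64.8 kg/day


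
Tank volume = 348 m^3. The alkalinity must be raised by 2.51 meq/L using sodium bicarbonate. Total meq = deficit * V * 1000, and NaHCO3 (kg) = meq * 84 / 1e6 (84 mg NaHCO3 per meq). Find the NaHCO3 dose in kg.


Tank volume in L = 348 m^3 * 1000 = 348000 L
Total meq required = 2.51 meq/L * 348000 L = 873480 meq
NaHCO3 mass = 873480 meq * 84 mg/meq / 1e6 = 73.3723 kg

73.3723 kg


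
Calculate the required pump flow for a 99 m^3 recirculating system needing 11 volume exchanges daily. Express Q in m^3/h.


Daily recirculation volume = 99 m^3 * 11 = 1089 m^3/day
Flow rate Q = daily volume / 24 h = 1089 / 24 = 45.375 m^3/h

45.375 m^3/h


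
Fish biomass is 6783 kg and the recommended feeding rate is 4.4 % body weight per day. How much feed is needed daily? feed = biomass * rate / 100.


Feeding rate fraction = 4.4% / 100 = 0.044
Daily feed = 6783 kg * 0.044 = 298.452 kg/day

298.452 kg/day


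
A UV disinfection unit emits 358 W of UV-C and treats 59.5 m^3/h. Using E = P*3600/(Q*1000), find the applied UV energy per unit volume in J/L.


Energy delivered per hour = 358 W * 3600 s = 1288800 J/h
Volume treated per hour = 59.5 m^3/h * 1000 = 59500 L/h
dose = 1288800 / 59500 = 21.6605 J/L

21.6605 J/L


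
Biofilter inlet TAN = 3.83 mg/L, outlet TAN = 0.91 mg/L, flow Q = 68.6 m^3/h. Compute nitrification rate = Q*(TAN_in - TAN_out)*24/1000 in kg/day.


Concentration drop: TAN_in - TAN_out = 3.83 - 0.91 = 2.92 mg/L
Hourly TAN removed = Q * dTAN = 68.6 m^3/h * 2.92 mg/L = 200.312 g/h  (m^3/h * mg/L = g/h)
Daily TAN removed = 200.312 * 24 = 4807.488 g/day
Convert to kg/day: 4807.488 / 1000 = 4.807488 kg/day

4.807488 kg/day


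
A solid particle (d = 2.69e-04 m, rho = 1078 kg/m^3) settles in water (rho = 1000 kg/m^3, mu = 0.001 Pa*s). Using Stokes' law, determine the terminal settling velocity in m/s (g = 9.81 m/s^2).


Density difference: rho_p - rho_f = 1078 - 1000 = 78 kg/m^3
d^2 = (2.69e-04)^2 = 7.2361e-08 m^2
Numerator = (rho_p - rho_f) * g * d^2 = 78 * 9.81 * 7.2361e-08 = 5.536919e-05
Denominator = 18 * mu = 18 * 0.001 = 0.018
v_s = 5.536919e-05 / 0.018 = 0.00307607 m/s
Check: Re = rho_f * v_s * d / mu = 1000 * 0.00307607 * 2.69e-04 / 0.001 = 0.827 < 1, so Stokes' law applies.

0.00307607 m/s


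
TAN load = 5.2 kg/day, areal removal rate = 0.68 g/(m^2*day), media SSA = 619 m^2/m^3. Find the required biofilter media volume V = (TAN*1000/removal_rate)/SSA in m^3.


A = 5.2*1000 / 0.68 = 7647.0588 m^2
V = 7647.0588 / 619 = 12.3539

12.3539 m^3


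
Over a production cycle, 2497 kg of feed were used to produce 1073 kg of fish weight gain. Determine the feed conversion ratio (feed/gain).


FCR = feed consumed / weight gained
FCR = 2497 kg / 1073 kg = 2.32712

2.32712


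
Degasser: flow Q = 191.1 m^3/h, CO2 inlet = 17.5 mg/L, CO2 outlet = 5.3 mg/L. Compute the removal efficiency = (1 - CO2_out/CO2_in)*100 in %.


CO2_out / CO2_in = 5.3 / 17.5 = 0.30285714
Fraction remaining = 0.30285714
efficiency = (1 - 0.30285714) * 100 = 69.7143 %

69.7143 %


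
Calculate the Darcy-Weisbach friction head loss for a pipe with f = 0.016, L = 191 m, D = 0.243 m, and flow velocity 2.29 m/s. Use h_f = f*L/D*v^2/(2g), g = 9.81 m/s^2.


v^2 = 2.29^2 = 5.2441 m^2/s^2
L/D = 191/0.243 = 786.00823
h_f = f*(L/D)*v^2/(2g) = 0.016 * 786.00823 * 5.2441 / 19.62 = 3.36139 m

3.36139 m


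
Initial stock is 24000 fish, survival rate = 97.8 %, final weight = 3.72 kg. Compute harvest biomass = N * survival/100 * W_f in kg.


Survivors = 24000 * 97.8/100 = 23472 fish
Harvest biomass = survivors * W_f = 23472 * 3.72 = 87315.84 kg

87315.84 kg


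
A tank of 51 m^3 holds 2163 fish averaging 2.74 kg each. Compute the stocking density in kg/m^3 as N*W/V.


Total biomass = 2163 fish * 2.74 kg = 5926.62 kg
Density = total biomass / volume = 5926.62 / 51 = 116.208 kg/m^3

116.208 kg/m^3


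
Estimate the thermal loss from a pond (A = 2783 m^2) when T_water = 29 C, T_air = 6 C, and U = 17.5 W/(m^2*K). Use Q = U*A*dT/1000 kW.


Temperature difference dT = 29 - 6 = 23 K
Heat loss (W) = U * A * dT = 17.5 * 2783 * 23 = 1120157.5 W
Convert to kW: 1120157.5 / 1000 = 1120.1575 kW

1120.1575 kW


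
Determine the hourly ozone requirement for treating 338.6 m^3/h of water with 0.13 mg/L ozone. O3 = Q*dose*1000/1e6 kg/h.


O3 demand (mg/h) = Q * dose * 1000 = 338.6 * 0.13 * 1000 = 44018 mg/h
Convert mg to kg: 44018 / 1e6 = 0.044018 kg/h

0.044018 kg/h


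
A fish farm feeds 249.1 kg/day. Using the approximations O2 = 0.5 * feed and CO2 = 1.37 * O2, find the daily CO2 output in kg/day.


O2 = 249.1 * 0.5 = 124.55
CO2 = 124.55 * 1.37 = 170.6335

170.6335 kg/day


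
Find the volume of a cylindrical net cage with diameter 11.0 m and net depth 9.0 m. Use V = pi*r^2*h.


r = d/2 = 11.0/2 = 5.5 m
Base area = pi*r^2 = pi*5.5^2 = 95.033178 m^2
Volume = 95.033178 * 9.0 = 855.299 m^3

855.299 m^3


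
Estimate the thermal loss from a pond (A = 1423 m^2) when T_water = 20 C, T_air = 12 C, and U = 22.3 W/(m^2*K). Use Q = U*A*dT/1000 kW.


Temperature difference dT = 20 - 12 = 8 K
Heat loss (W) = U * A * dT = 22.3 * 1423 * 8 = 253863.2 W
Convert to kW: 253863.2 / 1000 = 253.8632 kW

253.8632 kW


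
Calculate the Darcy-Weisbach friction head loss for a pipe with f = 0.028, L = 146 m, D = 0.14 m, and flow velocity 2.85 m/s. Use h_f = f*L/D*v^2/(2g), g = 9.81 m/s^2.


v^2 = 2.85^2 = 8.1225 m^2/s^2
L/D = 146/0.14 = 1042.8571
h_f = f*(L/D)*v^2/(2g) = 0.028 * 1042.8571 * 8.1225 / 19.62 = 12.0885 m

12.0885 m


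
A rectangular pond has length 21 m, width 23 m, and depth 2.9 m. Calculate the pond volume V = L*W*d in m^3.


Base area = L * W = 21 * 23 = 483 m^2
Volume = area * depth = 483 * 2.9 = 1400.7 m^3

1400.7 m^3


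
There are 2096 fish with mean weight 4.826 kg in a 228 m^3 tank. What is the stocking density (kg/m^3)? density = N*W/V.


Total biomass = 2096 fish * 4.826 kg = 10115.296 kg
Density = total biomass / volume = 10115.296 / 228 = 44.3653 kg/m^3

44.3653 kg/m^3


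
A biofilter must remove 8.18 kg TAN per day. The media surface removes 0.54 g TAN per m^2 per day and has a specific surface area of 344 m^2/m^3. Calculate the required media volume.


A = 8.18*1000 / 0.54 = 15148.148 m^2
V = 15148.148 / 344 = 44.0353

44.0353 m^3


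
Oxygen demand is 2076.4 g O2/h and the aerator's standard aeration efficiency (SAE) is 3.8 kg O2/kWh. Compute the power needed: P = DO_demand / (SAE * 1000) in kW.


SAE in g O2/kWh = 3.8 * 1000 = 3800 g/kWh
P = DO_demand / SAE_g = 2076.4 / 3800 = 0.546421 kW

0.546421 kW


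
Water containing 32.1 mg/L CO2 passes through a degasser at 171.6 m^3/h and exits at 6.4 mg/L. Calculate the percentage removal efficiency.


CO2_out / CO2_in = 6.4 / 32.1 = 0.19937695
Fraction remaining = 0.19937695
efficiency = (1 - 0.19937695) * 100 = 80.0623 %

80.0623 %


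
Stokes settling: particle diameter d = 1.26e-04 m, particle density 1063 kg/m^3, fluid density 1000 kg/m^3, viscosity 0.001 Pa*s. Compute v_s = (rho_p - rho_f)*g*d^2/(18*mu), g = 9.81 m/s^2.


Density difference: rho_p - rho_f = 1063 - 1000 = 63 kg/m^3
d^2 = (1.26e-04)^2 = 1.5876e-08 m^2
Numerator = (rho_p - rho_f) * g * d^2 = 63 * 9.81 * 1.5876e-08 = 9.8118443e-06
Denominator = 18 * mu = 18 * 0.001 = 0.018
v_s = 9.8118443e-06 / 0.018 = 5.45102e-04 m/s
Check: Re = rho_f * v_s * d / mu = 1000 * 5.45102e-04 * 1.26e-04 / 0.001 = 0.0687 < 1, so Stokes' law applies.

5.45102e-04 m/s


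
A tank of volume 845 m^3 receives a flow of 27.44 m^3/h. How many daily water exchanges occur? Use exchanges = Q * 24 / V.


Daily flow volume = 27.44 m^3/h * 24 h = 658.56 m^3/day
Exchanges = daily flow / tank volume = 658.56 / 845 = 0.779361 exchanges/day

0.779361 exchanges/day


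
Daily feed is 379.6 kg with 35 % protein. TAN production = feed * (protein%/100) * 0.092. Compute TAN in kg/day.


Protein in feed = 379.6 * 35/100 = 132.86 kg/day
TAN = protein * 0.092 = 132.86 * 0.092 = 12.22312 kg/day

12.22312 kg/day


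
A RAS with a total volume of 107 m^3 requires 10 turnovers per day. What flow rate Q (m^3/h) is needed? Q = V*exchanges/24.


Daily recirculation volume = 107 m^3 * 10 = 1070 m^3/day
Flow rate Q = daily volume / 24 h = 1070 / 24 = 44.5833 m^3/h

44.5833 m^3/h


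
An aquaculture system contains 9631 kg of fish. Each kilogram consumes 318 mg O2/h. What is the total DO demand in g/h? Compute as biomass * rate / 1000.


Total O2 consumption (mg/h) = 9631 kg * 318 mg/(kg*h) = 3062658 mg/h
Convert to g/h: 3062658 / 1000 = 3062.658 g/h

3062.658 g/h


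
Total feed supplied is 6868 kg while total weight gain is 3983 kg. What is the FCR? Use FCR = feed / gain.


FCR = feed consumed / weight gained
FCR = 6868 kg / 3983 kg = 1.72433

1.72433


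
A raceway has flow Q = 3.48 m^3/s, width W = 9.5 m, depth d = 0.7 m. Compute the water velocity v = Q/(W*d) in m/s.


Cross-sectional area = W * d = 9.5 * 0.7 = 6.65 m^2
Velocity = Q / A = 3.48 / 6.65 = 0.523308 m/s

0.523308 m/s


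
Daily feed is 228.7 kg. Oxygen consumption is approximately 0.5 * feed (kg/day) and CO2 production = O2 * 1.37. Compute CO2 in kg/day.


O2 = 228.7 * 0.5 = 114.35
CO2 = 114.35 * 1.37 = 156.6595

156.6595 kg/day


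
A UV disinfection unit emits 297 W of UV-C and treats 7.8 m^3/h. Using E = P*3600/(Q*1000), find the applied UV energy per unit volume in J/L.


Energy delivered per hour = 297 W * 3600 s = 1069200 J/h
Volume treated per hour = 7.8 m^3/h * 1000 = 7800 L/h
dose = 1069200 / 7800 = 137.077 J/L

137.077 J/L


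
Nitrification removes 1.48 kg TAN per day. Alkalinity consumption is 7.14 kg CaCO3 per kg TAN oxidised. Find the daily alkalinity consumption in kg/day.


Alkalinity factor: 7.14 kg CaCO3 consumed per kg TAN nitrified
alk = 1.48 kg TAN * 7.14 = 10.5672 kg CaCO3/day

10.5672 kg CaCO3/day


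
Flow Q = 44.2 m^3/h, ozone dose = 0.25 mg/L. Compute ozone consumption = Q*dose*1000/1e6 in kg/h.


O3 demand (mg/h) = Q * dose * 1000 = 44.2 * 0.25 * 1000 = 11050 mg/h
Convert mg to kg: 11050 / 1e6 = 0.01105 kg/h

0.01105 kg/h


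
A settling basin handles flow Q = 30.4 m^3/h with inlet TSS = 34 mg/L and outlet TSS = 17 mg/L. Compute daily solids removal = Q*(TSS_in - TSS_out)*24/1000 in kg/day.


Concentration drop: TSS_in - TSS_out = 34 - 17 = 17 mg/L
Hourly solids removed = Q * dTSS = 30.4 m^3/h * 17 mg/L = 516.8 g/h  (m^3/h * mg/L = g/h)
Daily solids removed = 516.8 * 24 = 12403.2 g/day
Convert g to kg: 12403.2 / 1000 = 12.4032 kg/day

12.4032 kg/day


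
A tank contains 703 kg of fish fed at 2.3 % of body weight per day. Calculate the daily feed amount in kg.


Feeding rate fraction = 2.3% / 100 = 0.023
Daily feed = 703 kg * 0.023 = 16.169 kg/day

16.169 kg/day


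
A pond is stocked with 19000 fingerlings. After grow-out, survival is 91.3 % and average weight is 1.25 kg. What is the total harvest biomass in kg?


Survivors = 19000 * 91.3/100 = 17347 fish
Harvest biomass = survivors * W_f = 17347 * 1.25 = 21683.75 kg

21683.75 kg


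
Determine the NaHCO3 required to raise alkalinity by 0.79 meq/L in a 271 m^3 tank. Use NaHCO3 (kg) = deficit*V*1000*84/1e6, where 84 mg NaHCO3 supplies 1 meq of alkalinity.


Tank volume in L = 271 m^3 * 1000 = 271000 L
Total meq required = 0.79 meq/L * 271000 L = 214090 meq
NaHCO3 mass = 214090 meq * 84 mg/meq / 1e6 = 17.9836 kg

17.9836 kg


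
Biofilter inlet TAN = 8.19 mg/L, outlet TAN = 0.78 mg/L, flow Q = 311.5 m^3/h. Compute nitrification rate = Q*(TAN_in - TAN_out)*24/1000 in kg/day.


Concentration drop: TAN_in - TAN_out = 8.19 - 0.78 = 7.41 mg/L
Hourly TAN removed = Q * dTAN = 311.5 m^3/h * 7.41 mg/L = 2308.215 g/h  (m^3/h * mg/L = g/h)
Daily TAN removed = 2308.215 * 24 = 55397.16 g/day
Convert to kg/day: 55397.16 / 1000 = 55.39716 kg/day

55.39716 kg/day


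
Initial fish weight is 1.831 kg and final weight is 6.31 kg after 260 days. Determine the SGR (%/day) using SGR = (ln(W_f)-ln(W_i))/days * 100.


ln(W_f) = ln(6.31) = 1.8421357
ln(W_i) = ln(1.831) = 0.60486227
ln(W_f) - ln(W_i) = 1.8421357 - 0.60486227 = 1.2372734
SGR = 1.2372734 / 260 * 100 = 0.475874 %/day

0.475874 %/day


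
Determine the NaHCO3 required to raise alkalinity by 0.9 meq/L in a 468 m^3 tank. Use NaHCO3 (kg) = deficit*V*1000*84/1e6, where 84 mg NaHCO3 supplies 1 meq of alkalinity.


Tank volume in L = 468 m^3 * 1000 = 468000 L
Total meq required = 0.9 meq/L * 468000 L = 421200 meq
NaHCO3 mass = 421200 meq * 84 mg/meq / 1e6 = 35.3808 kg

35.3808 kg


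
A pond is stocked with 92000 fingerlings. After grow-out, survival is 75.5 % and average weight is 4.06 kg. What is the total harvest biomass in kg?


Survivors = 92000 * 75.5/100 = 69460 fish
Harvest biomass = survivors * W_f = 69460 * 4.06 = 282007.6 kg

282007.6 kg


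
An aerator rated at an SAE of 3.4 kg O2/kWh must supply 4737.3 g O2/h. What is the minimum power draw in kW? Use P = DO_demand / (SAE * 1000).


SAE in g O2/kWh = 3.4 * 1000 = 3400 g/kWh
P = DO_demand / SAE_g = 4737.3 / 3400 = 1.39332 kW

1.39332 kW


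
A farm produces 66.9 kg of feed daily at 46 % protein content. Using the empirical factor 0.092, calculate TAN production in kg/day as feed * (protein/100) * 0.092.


Protein in feed = 66.9 * 46/100 = 30.774 kg/day
TAN = protein * 0.092 = 30.774 * 0.092 = 2.831208 kg/day

2.831208 kg/day


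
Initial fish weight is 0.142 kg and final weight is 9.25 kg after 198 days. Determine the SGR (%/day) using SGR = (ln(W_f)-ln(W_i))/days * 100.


ln(W_f) = ln(9.25) = 2.2246236
ln(W_i) = ln(0.142) = -1.9519282
ln(W_f) - ln(W_i) = 2.2246236 - -1.9519282 = 4.1765518
SGR = 4.1765518 / 198 * 100 = 2.10937 %/day

2.10937 %/day


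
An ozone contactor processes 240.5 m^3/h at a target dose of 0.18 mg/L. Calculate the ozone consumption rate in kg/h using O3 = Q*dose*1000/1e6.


O3 demand (mg/h) = Q * dose * 1000 = 240.5 * 0.18 * 1000 = 43290 mg/h
Convert mg to kg: 43290 / 1e6 = 0.04329 kg/h

0.04329 kg/h


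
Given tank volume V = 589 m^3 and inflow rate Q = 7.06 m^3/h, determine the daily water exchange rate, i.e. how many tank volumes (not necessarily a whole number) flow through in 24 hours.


Daily flow volume = 7.06 m^3/h * 24 h = 169.44 m^3/day
Exchanges = daily flow / tank volume = 169.44 / 589 = 0.287674 exchanges/day

0.287674 exchanges/day


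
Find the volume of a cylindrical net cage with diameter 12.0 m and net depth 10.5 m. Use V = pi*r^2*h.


r = d/2 = 12.0/2 = 6 m
Base area = pi*r^2 = pi*6^2 = 113.09734 m^2
Volume = 113.09734 * 10.5 = 1187.52 m^3

1187.52 m^3


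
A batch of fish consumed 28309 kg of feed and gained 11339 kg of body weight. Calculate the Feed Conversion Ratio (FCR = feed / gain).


FCR = feed consumed / weight gained
FCR = 28309 kg / 11339 kg = 2.4966

2.4966


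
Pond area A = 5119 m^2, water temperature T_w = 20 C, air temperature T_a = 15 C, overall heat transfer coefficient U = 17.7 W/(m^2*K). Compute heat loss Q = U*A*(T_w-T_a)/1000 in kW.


Temperature difference dT = 20 - 15 = 5 K
Heat loss (W) = U * A * dT = 17.7 * 5119 * 5 = 453031.5 W
Convert to kW: 453031.5 / 1000 = 453.0315 kW

453.0315 kW


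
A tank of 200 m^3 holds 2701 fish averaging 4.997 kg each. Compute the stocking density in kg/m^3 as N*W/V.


Total biomass = 2701 fish * 4.997 kg = 13496.897 kg
Density = total biomass / volume = 13496.897 / 200 = 67.4845 kg/m^3

67.4845 kg/m^3


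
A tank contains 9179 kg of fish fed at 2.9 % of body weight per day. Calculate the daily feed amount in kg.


Feeding rate fraction = 2.9% / 100 = 0.029
Daily feed = 9179 kg * 0.029 = 266.191 kg/day

266.191 kg/day


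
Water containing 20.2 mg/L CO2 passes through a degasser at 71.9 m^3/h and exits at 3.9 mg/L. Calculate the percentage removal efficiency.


CO2_out / CO2_in = 3.9 / 20.2 = 0.19306931
Fraction remaining = 0.19306931
efficiency = (1 - 0.19306931) * 100 = 80.6931 %

80.6931 %


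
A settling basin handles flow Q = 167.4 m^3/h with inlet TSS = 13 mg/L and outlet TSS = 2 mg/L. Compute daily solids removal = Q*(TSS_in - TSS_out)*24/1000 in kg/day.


Concentration drop: TSS_in - TSS_out = 13 - 2 = 11 mg/L
Hourly solids removed = Q * dTSS = 167.4 m^3/h * 11 mg/L = 1841.4 g/h  (m^3/h * mg/L = g/h)
Daily solids removed = 1841.4 * 24 = 44193.6 g/day
Convert g to kg: 44193.6 / 1000 = 44.1936 kg/day

44.1936 kg/day


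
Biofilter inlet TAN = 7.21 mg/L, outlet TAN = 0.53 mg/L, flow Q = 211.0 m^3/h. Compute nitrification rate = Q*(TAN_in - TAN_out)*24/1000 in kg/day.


Concentration drop: TAN_in - TAN_out = 7.21 - 0.53 = 6.68 mg/L
Hourly TAN removed = Q * dTAN = 211.0 m^3/h * 6.68 mg/L = 1409.48 g/h  (m^3/h * mg/L = g/h)
Daily TAN removed = 1409.48 * 24 = 33827.52 g/day
Convert to kg/day: 33827.52 / 1000 = 33.82752 kg/day

33.82752 kg/day


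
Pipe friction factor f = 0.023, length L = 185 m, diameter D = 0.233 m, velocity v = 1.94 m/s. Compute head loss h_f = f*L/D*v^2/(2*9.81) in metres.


v^2 = 1.94^2 = 3.7636 m^2/s^2
L/D = 185/0.233 = 793.99142
h_f = f*(L/D)*v^2/(2g) = 0.023 * 793.99142 * 3.7636 / 19.62 = 3.50306 m

3.50306 m


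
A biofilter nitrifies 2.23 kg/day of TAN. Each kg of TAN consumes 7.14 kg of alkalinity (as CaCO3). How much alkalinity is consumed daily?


Alkalinity factor: 7.14 kg CaCO3 consumed per kg TAN nitrified
alk = 2.23 kg TAN * 7.14 = 15.9222 kg CaCO3/day

15.9222 kg CaCO3/day


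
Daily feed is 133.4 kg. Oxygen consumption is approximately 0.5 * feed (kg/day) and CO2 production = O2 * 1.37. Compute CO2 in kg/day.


O2 = 133.4 * 0.5 = 66.7
CO2 = 66.7 * 1.37 = 91.379

91.379 kg/day


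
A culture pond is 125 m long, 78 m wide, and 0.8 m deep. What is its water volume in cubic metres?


Base area = L * W = 125 * 78 = 9750 m^2
Volume = area * depth = 9750 * 0.8 = 7800 m^3

7800 m^3


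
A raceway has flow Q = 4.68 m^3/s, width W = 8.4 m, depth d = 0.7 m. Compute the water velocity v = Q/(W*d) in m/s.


Cross-sectional area = W * d = 8.4 * 0.7 = 5.88 m^2
Velocity = Q / A = 4.68 / 5.88 = 0.795918 m/s

0.795918 m/s


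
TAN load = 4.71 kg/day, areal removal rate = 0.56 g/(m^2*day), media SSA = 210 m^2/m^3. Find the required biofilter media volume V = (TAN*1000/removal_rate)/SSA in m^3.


A = 4.71*1000 / 0.56 = 8410.7143 m^2
V = 8410.7143 / 210 = 40.051

40.051 m^3


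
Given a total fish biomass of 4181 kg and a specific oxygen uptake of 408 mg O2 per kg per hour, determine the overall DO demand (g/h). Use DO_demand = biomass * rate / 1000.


Total O2 consumption (mg/h) = 4181 kg * 408 mg/(kg*h) = 1705848 mg/h
Convert to g/h: 1705848 / 1000 = 1705.848 g/h

1705.848 g/h


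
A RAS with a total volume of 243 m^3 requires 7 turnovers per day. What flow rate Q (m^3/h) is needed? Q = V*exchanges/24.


Daily recirculation volume = 243 m^3 * 7 = 1701 m^3/day
Flow rate Q = daily volume / 24 h = 1701 / 24 = 70.875 m^3/h

70.875 m^3/h


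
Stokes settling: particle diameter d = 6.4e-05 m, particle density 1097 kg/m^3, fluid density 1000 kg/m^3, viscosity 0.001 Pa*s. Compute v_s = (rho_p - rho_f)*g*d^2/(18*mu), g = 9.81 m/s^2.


Density difference: rho_p - rho_f = 1097 - 1000 = 97 kg/m^3
d^2 = (6.4e-05)^2 = 4.096e-09 m^2
Numerator = (rho_p - rho_f) * g * d^2 = 97 * 9.81 * 4.096e-09 = 3.8976307e-06
Denominator = 18 * mu = 18 * 0.001 = 0.018
v_s = 3.8976307e-06 / 0.018 = 2.16535e-04 m/s
Check: Re = rho_f * v_s * d / mu = 1000 * 2.16535e-04 * 6.4e-05 / 0.001 = 0.0139 < 1, so Stokes' law applies.

2.16535e-04 m/s


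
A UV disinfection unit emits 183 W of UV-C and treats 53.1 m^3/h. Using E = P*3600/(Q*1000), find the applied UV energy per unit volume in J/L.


Energy delivered per hour = 183 W * 3600 s = 658800 J/h
Volume treated per hour = 53.1 m^3/h * 1000 = 53100 L/h
dose = 658800 / 53100 = 12.4068 J/L

12.4068 J/L


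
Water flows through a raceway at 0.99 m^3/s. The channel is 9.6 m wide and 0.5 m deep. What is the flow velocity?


Cross-sectional area = W * d = 9.6 * 0.5 = 4.8 m^2
Velocity = Q / A = 0.99 / 4.8 = 0.20625 m/s

0.20625 m/s


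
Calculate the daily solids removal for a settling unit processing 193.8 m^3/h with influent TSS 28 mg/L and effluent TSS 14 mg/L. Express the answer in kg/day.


Concentration drop: TSS_in - TSS_out = 28 - 14 = 14 mg/L
Hourly solids removed = Q * dTSS = 193.8 m^3/h * 14 mg/L = 2713.2 g/h  (m^3/h * mg/L = g/h)
Daily solids removed = 2713.2 * 24 = 65116.8 g/day
Convert g to kg: 65116.8 / 1000 = 65.1168 kg/day

65.1168 kg/day


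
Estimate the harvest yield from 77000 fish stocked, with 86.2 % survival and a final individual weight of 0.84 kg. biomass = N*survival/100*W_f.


Survivors = 77000 * 86.2/100 = 66374 fish
Harvest biomass = survivors * W_f = 66374 * 0.84 = 55754.16 kg

55754.16 kg


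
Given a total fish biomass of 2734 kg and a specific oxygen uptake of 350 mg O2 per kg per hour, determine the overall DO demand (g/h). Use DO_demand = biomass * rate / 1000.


Total O2 consumption (mg/h) = 2734 kg * 350 mg/(kg*h) = 956900 mg/h
Convert to g/h: 956900 / 1000 = 956.9 g/h

956.9 g/h


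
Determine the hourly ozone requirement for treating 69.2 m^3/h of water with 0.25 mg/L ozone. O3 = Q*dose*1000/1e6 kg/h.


O3 demand (mg/h) = Q * dose * 1000 = 69.2 * 0.25 * 1000 = 17300 mg/h
Convert mg to kg: 17300 / 1e6 = 0.0173 kg/h

0.0173 kg/h


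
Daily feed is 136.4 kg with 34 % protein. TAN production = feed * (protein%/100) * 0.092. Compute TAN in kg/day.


Protein in feed = 136.4 * 34/100 = 46.376 kg/day
TAN = protein * 0.092 = 46.376 * 0.092 = 4.266592 kg/day

4.266592 kg/day


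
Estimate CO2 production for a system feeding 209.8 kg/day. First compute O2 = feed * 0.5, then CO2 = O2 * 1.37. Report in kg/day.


O2 = 209.8 * 0.5 = 104.9
CO2 = 104.9 * 1.37 = 143.713

143.713 kg/day


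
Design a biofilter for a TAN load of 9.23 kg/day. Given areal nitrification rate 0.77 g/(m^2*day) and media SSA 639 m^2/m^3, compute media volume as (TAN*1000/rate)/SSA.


A = 9.23*1000 / 0.77 = 11987.013 m^2
V = 11987.013 / 639 = 18.759

18.759 m^3


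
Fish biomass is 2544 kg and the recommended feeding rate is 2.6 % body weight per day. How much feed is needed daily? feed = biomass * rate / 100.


Feeding rate fraction = 2.6% / 100 = 0.026
Daily feed = 2544 kg * 0.026 = 66.144 kg/day

66.144 kg/day


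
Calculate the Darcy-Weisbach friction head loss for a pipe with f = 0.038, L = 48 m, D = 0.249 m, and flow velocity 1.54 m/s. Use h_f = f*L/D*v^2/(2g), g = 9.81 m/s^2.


v^2 = 1.54^2 = 2.3716 m^2/s^2
L/D = 48/0.249 = 192.77108
h_f = f*(L/D)*v^2/(2g) = 0.038 * 192.77108 * 2.3716 / 19.62 = 0.885458 m

0.885458 m


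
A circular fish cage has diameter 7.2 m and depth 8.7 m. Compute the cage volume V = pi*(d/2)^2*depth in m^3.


r = d/2 = 7.2/2 = 3.6 m
Base area = pi*r^2 = pi*3.6^2 = 40.715041 m^2
Volume = 40.715041 * 8.7 = 354.221 m^3

354.221 m^3


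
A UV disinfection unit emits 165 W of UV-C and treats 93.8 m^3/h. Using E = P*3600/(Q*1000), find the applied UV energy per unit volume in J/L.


Energy delivered per hour = 165 W * 3600 s = 594000 J/h
Volume treated per hour = 93.8 m^3/h * 1000 = 93800 L/h
dose = 594000 / 93800 = 6.33262 J/L

6.33262 J/L


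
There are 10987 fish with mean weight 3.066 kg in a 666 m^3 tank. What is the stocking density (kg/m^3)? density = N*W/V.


Total biomass = 10987 fish * 3.066 kg = 33686.142 kg
Density = total biomass / volume = 33686.142 / 666 = 50.5798 kg/m^3

50.5798 kg/m^3


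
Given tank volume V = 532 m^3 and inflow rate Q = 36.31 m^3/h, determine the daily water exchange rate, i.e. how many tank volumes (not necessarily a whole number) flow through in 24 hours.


Daily flow volume = 36.31 m^3/h * 24 h = 871.44 m^3/day
Exchanges = daily flow / tank volume = 871.44 / 532 = 1.63805 exchanges/day

1.63805 exchanges/day


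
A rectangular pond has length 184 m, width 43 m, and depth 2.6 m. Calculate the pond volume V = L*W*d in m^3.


Base area = L * W = 184 * 43 = 7912 m^2
Volume = area * depth = 7912 * 2.6 = 20571.2 m^3

20571.2 m^3


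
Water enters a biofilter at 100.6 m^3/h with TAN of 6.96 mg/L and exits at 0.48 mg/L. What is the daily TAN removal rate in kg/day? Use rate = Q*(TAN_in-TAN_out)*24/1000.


Concentration drop: TAN_in - TAN_out = 6.96 - 0.48 = 6.48 mg/L
Hourly TAN removed = Q * dTAN = 100.6 m^3/h * 6.48 mg/L = 651.888 g/h  (m^3/h * mg/L = g/h)
Daily TAN removed = 651.888 * 24 = 15645.312 g/day
Convert to kg/day: 15645.312 / 1000 = 15.645312 kg/day

15.645312 kg/day


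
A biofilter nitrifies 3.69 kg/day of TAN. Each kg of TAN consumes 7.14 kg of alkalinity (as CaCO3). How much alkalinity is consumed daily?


Alkalinity factor: 7.14 kg CaCO3 consumed per kg TAN nitrified
alk = 3.69 kg TAN * 7.14 = 26.3466 kg CaCO3/day

26.3466 kg CaCO3/day


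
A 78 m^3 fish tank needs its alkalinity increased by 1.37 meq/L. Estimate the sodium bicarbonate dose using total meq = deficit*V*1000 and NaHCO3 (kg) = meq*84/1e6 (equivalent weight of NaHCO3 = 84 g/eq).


Tank volume in L = 78 m^3 * 1000 = 78000 L
Total meq required = 1.37 meq/L * 78000 L = 106860 meq
NaHCO3 mass = 106860 meq * 84 mg/meq / 1e6 = 8.97624 kg

8.97624 kg


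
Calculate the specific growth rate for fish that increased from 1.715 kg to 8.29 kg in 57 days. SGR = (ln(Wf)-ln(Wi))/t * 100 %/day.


ln(W_f) = ln(8.29) = 2.11505
ln(W_i) = ln(1.715) = 0.53941308
ln(W_f) - ln(W_i) = 2.11505 - 0.53941308 = 1.5756369
SGR = 1.5756369 / 57 * 100 = 2.76428 %/day

2.76428 %/day
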